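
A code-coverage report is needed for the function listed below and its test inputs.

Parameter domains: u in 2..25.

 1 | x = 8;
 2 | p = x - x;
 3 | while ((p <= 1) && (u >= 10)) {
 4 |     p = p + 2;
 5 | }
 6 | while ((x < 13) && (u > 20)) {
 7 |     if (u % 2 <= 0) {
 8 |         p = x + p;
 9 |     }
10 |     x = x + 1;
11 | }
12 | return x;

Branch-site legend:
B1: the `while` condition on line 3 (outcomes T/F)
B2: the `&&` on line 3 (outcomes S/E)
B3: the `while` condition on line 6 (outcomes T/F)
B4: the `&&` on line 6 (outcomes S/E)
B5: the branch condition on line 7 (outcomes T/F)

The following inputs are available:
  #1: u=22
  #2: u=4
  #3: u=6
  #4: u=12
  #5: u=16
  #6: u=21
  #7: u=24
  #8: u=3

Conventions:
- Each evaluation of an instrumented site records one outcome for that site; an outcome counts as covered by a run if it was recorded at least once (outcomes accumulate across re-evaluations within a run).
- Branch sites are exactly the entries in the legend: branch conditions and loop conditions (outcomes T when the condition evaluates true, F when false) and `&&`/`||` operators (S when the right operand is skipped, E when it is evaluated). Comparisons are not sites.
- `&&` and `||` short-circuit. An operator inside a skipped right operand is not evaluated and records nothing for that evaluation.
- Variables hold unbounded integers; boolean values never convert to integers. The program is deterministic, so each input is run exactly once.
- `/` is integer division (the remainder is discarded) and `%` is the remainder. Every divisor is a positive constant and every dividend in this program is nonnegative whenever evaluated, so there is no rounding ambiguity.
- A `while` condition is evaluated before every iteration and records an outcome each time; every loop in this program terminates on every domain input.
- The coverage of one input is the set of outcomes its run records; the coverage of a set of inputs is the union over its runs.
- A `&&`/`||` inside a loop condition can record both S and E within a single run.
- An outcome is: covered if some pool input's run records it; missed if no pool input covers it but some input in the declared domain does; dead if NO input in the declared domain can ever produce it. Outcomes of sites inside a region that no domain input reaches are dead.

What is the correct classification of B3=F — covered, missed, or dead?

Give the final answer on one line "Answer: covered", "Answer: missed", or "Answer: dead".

B3=F is recorded by pool input(s) 1, 2, 3, 4, 5, 6, 7, 8 -> covered

Answer: covered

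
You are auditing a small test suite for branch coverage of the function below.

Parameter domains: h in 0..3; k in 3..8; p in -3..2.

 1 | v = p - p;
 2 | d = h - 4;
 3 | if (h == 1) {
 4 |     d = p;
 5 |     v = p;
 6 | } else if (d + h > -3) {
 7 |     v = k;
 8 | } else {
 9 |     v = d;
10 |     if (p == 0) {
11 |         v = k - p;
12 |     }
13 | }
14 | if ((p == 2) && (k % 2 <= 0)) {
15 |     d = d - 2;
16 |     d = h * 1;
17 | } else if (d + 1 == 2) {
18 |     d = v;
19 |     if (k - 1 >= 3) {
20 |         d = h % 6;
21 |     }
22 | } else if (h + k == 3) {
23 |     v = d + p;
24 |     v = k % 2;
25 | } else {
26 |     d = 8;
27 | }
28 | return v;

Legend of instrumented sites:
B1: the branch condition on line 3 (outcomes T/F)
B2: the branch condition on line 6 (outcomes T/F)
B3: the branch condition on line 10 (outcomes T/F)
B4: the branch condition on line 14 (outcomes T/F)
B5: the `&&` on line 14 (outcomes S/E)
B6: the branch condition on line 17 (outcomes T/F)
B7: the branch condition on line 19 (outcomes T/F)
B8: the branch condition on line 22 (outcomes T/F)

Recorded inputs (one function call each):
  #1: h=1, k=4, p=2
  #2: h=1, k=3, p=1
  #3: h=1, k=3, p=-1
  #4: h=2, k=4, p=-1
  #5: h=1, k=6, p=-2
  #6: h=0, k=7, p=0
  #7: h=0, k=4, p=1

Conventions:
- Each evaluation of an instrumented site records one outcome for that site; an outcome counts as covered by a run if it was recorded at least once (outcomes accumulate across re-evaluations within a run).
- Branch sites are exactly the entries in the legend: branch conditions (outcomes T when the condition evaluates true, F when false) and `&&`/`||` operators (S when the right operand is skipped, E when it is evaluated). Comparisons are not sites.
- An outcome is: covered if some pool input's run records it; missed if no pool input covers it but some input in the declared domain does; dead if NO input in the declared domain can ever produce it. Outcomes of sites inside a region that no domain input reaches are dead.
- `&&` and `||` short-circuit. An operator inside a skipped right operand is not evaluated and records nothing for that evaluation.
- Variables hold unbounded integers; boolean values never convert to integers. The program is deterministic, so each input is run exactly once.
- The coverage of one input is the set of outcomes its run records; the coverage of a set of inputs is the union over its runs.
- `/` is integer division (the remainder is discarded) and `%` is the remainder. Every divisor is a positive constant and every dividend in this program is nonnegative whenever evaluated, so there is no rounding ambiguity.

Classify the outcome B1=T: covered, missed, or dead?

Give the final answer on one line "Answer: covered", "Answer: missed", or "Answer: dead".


B1=T is recorded by pool input(s) 1, 2, 3, 5 -> covered
Answer: covered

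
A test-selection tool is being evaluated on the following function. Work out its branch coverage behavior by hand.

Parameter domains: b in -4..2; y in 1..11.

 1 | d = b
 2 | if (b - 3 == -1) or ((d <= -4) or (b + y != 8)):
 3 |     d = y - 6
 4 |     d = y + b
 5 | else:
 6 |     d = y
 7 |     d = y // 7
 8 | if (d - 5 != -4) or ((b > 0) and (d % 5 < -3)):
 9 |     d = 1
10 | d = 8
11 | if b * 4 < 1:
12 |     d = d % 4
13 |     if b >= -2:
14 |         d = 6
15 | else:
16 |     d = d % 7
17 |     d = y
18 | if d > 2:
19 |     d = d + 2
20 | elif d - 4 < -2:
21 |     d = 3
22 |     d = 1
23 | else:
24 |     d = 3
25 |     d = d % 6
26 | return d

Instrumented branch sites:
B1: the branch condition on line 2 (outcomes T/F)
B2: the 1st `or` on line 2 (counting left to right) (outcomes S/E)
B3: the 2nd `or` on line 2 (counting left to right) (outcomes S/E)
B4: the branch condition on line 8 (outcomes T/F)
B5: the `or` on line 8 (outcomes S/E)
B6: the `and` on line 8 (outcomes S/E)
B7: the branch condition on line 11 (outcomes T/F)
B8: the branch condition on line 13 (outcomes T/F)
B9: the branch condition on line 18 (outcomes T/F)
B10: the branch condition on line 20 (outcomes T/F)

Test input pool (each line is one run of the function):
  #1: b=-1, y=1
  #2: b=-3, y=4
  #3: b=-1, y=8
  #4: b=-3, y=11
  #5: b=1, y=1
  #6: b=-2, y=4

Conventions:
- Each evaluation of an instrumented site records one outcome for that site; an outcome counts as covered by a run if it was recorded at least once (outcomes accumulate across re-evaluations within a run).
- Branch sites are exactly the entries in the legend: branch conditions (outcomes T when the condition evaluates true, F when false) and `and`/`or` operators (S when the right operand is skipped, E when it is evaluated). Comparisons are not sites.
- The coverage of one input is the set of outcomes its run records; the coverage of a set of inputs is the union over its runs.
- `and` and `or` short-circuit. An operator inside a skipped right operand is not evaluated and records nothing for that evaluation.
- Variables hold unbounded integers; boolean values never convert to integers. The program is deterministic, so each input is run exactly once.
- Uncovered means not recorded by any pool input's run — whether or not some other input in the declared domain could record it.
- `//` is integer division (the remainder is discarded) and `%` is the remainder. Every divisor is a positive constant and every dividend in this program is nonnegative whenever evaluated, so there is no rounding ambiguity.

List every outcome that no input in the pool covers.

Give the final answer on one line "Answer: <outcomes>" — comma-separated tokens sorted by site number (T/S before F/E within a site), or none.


input #1, b=-1, y=1: events B2->E, B3->E, B1->T, B5->S, B4->T, B7->T, B8->T, B9->T; outcomes B1=T, B2=E, B3=E, B4=T, B5=S, B7=T, B8=T, B9=T
input #2, b=-3, y=4: events B2->E, B3->E, B1->T, B5->E, B6->S, B4->F, B7->T, B8->F, B9->F, B10->T; outcomes B1=T, B2=E, B3=E, B4=F, B5=E, B6=S, B7=T, B8=F, B9=F, B10=T
input #3, b=-1, y=8: events B2->E, B3->E, B1->T, B5->S, B4->T, B7->T, B8->T, B9->T; outcomes B1=T, B2=E, B3=E, B4=T, B5=S, B7=T, B8=T, B9=T
input #4, b=-3, y=11: events B2->E, B3->E, B1->F, B5->E, B6->S, B4->F, B7->T, B8->F, B9->F, B10->T; outcomes B1=F, B2=E, B3=E, B4=F, B5=E, B6=S, B7=T, B8=F, B9=F, B10=T
input #5, b=1, y=1: events B2->E, B3->E, B1->T, B5->S, B4->T, B7->F, B9->F, B10->T; outcomes B1=T, B2=E, B3=E, B4=T, B5=S, B7=F, B9=F, B10=T
input #6, b=-2, y=4: events B2->E, B3->E, B1->T, B5->S, B4->T, B7->T, B8->T, B9->T; outcomes B1=T, B2=E, B3=E, B4=T, B5=S, B7=T, B8=T, B9=T
union over the pool: B1=T, B1=F, B2=E, B3=E, B4=T, B4=F, B5=S, B5=E, B6=S, B7=T, B7=F, B8=T, B8=F, B9=T, B9=F, B10=T
uncovered (4 of 20): B2=S, B3=S, B6=E, B10=F
Answer: B2=S, B3=S, B6=E, B10=F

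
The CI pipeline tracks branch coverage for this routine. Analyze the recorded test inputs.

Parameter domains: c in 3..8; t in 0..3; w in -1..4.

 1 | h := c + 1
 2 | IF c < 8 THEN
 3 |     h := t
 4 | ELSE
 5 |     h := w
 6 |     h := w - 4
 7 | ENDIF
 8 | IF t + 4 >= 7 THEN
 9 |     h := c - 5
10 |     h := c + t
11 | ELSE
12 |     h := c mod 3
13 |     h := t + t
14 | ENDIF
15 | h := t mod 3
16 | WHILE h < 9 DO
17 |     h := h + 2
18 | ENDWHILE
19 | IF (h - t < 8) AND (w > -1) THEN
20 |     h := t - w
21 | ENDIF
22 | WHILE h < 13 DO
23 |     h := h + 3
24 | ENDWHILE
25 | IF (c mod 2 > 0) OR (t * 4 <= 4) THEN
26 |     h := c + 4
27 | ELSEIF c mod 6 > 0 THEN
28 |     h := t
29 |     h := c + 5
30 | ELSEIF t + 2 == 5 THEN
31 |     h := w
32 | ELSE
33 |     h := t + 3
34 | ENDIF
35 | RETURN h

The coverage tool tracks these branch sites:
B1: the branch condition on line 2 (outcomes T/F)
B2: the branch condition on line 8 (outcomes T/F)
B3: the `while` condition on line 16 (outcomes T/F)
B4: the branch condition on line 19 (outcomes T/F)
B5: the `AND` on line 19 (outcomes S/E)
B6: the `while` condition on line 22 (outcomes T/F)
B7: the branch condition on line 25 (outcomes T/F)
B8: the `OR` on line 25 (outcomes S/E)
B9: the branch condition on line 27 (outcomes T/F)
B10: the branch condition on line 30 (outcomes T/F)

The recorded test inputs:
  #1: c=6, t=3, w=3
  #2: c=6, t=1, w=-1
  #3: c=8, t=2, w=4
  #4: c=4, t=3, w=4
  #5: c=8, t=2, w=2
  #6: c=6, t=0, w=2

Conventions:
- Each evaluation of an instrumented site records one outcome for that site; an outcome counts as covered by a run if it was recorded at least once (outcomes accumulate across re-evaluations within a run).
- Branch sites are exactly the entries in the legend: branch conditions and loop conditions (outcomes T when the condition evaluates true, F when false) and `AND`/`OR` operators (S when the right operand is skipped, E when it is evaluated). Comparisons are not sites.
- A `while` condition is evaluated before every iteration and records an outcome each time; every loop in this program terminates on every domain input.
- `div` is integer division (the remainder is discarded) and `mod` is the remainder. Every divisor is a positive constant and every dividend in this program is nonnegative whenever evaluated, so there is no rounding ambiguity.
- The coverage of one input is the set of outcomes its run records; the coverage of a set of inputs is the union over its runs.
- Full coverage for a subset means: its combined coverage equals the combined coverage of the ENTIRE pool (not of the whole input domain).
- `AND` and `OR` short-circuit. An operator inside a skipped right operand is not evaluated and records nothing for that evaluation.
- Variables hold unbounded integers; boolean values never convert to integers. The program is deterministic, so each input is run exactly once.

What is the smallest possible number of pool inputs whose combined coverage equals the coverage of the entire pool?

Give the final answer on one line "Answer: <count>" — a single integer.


run #1 (c=6, t=3, w=3) runs B1->T, B2->T, B3->T, B3->T, B3->T, B3->T, B3->T, B3->F, B5->E, B4->T, B6->T, B6->T, B6->T, B6->T, ...; records B1=T, B2=T, B3=T, B3=F, B4=T, B5=E, B6=T, B6=F, B7=F, B8=E, B9=F, B10=T
run #2 (c=6, t=1, w=-1) runs B1->T, B2->F, B3->T, B3->T, B3->T, B3->T, B3->F, B5->S, B4->F, B6->T, B6->T, B6->F, B8->E, B7->T; records B1=T, B2=F, B3=T, B3=F, B4=F, B5=S, B6=T, B6=F, B7=T, B8=E
run #3 (c=8, t=2, w=4) runs B1->F, B2->F, B3->T, B3->T, B3->T, B3->T, B3->F, B5->S, B4->F, B6->T, B6->F, B8->E, B7->F, B9->T; records B1=F, B2=F, B3=T, B3=F, B4=F, B5=S, B6=T, B6=F, B7=F, B8=E, B9=T
run #4 (c=4, t=3, w=4) runs B1->T, B2->T, B3->T, B3->T, B3->T, B3->T, B3->T, B3->F, B5->E, B4->T, B6->T, B6->T, B6->T, B6->T, ...; records B1=T, B2=T, B3=T, B3=F, B4=T, B5=E, B6=T, B6=F, B7=F, B8=E, B9=T
run #5 (c=8, t=2, w=2) runs B1->F, B2->F, B3->T, B3->T, B3->T, B3->T, B3->F, B5->S, B4->F, B6->T, B6->F, B8->E, B7->F, B9->T; records B1=F, B2=F, B3=T, B3=F, B4=F, B5=S, B6=T, B6=F, B7=F, B8=E, B9=T
run #6 (c=6, t=0, w=2) runs B1->T, B2->F, B3->T, B3->T, B3->T, B3->T, B3->T, B3->F, B5->S, B4->F, B6->T, B6->F, B8->E, B7->T; records B1=T, B2=F, B3=T, B3=F, B4=F, B5=S, B6=T, B6=F, B7=T, B8=E
union over all inputs: B1=T, B1=F, B2=T, B2=F, B3=T, B3=F, B4=T, B4=F, B5=S, B5=E, B6=T, B6=F, B7=T, B7=F, B8=E, B9=T, B9=F, B10=T (18 outcomes)
no size-1 subset reaches all 18 outcomes (best union: 12/18)
no size-2 subset reaches all 18 outcomes (best union: 17/18)
at size 3, {1, 2, 3} reaches all 18 outcomes; every lexicographically earlier size-3 subset fails
Answer: 3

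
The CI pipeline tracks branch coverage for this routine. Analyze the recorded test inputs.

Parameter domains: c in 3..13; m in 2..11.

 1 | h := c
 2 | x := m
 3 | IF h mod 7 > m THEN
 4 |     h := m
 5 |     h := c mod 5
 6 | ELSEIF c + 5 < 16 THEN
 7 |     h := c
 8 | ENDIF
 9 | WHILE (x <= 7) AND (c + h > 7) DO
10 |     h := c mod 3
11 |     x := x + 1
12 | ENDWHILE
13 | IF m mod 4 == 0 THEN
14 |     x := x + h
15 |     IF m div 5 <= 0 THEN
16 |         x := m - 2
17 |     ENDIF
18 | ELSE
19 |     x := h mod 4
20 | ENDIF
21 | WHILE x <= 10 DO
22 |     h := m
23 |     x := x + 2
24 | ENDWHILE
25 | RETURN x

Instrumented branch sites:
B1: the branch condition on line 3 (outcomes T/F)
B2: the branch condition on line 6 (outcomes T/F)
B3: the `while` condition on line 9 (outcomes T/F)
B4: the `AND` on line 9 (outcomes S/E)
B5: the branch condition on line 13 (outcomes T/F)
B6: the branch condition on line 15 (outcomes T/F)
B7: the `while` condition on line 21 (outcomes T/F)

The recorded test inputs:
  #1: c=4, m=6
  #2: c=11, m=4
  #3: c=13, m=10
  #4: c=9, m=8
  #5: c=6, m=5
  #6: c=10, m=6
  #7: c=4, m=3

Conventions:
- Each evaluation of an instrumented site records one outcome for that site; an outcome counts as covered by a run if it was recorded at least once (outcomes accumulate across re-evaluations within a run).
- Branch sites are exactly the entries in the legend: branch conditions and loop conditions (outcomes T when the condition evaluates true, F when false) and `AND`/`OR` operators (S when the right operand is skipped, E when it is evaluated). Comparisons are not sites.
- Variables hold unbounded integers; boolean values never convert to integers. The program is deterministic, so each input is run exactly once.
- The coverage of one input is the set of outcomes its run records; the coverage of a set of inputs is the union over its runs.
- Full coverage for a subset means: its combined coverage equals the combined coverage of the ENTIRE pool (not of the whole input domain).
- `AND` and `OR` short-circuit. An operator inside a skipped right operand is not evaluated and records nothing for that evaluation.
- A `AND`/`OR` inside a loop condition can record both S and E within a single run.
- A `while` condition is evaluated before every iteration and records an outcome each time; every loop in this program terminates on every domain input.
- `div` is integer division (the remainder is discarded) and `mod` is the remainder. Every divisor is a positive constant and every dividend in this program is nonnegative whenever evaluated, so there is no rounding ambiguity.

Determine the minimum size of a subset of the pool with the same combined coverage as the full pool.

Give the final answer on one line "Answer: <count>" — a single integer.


input #1 (c=4, m=6): events B1->F, B2->T, B4->E, B3->T, B4->E, B3->F, B5->F, B7->T, B7->T, B7->T, B7->T, B7->T, B7->F; covers B1=F, B2=T, B3=T, B3=F, B4=E, B5=F, B7=T, B7=F
input #2 (c=11, m=4): events B1->F, B2->F, B4->E, B3->T, B4->E, B3->T, B4->E, B3->T, B4->E, B3->T, B4->S, B3->F, B5->T, B6->T, ...; covers B1=F, B2=F, B3=T, B3=F, B4=S, B4=E, B5=T, B6=T, B7=T, B7=F
input #3 (c=13, m=10): events B1->F, B2->F, B4->S, B3->F, B5->F, B7->T, B7->T, B7->T, B7->T, B7->T, B7->F; covers B1=F, B2=F, B3=F, B4=S, B5=F, B7=T, B7=F
input #4 (c=9, m=8): events B1->F, B2->T, B4->S, B3->F, B5->T, B6->F, B7->F; covers B1=F, B2=T, B3=F, B4=S, B5=T, B6=F, B7=F
input #5 (c=6, m=5): events B1->T, B4->E, B3->F, B5->F, B7->T, B7->T, B7->T, B7->T, B7->T, B7->F; covers B1=T, B3=F, B4=E, B5=F, B7=T, B7=F
input #6 (c=10, m=6): events B1->F, B2->T, B4->E, B3->T, B4->E, B3->T, B4->S, B3->F, B5->F, B7->T, B7->T, B7->T, B7->T, B7->T, ...; covers B1=F, B2=T, B3=T, B3=F, B4=S, B4=E, B5=F, B7=T, B7=F
input #7 (c=4, m=3): events B1->T, B4->E, B3->T, B4->E, B3->F, B5->F, B7->T, B7->T, B7->T, B7->T, B7->T, B7->F; covers B1=T, B3=T, B3=F, B4=E, B5=F, B7=T, B7=F
the full pool covers 14 outcomes: B1=T, B1=F, B2=T, B2=F, B3=T, B3=F, B4=S, B4=E, B5=T, B5=F, B6=T, B6=F, B7=T, B7=F
checked all size-1 subsets: none covers 14 outcomes (max 10/14)
checked all size-2 subsets: none covers 14 outcomes (max 12/14)
the canonical winner is {2, 4, 5}: size 3, full 14-outcome coverage, earliest index list among size-3 covers
Answer: 3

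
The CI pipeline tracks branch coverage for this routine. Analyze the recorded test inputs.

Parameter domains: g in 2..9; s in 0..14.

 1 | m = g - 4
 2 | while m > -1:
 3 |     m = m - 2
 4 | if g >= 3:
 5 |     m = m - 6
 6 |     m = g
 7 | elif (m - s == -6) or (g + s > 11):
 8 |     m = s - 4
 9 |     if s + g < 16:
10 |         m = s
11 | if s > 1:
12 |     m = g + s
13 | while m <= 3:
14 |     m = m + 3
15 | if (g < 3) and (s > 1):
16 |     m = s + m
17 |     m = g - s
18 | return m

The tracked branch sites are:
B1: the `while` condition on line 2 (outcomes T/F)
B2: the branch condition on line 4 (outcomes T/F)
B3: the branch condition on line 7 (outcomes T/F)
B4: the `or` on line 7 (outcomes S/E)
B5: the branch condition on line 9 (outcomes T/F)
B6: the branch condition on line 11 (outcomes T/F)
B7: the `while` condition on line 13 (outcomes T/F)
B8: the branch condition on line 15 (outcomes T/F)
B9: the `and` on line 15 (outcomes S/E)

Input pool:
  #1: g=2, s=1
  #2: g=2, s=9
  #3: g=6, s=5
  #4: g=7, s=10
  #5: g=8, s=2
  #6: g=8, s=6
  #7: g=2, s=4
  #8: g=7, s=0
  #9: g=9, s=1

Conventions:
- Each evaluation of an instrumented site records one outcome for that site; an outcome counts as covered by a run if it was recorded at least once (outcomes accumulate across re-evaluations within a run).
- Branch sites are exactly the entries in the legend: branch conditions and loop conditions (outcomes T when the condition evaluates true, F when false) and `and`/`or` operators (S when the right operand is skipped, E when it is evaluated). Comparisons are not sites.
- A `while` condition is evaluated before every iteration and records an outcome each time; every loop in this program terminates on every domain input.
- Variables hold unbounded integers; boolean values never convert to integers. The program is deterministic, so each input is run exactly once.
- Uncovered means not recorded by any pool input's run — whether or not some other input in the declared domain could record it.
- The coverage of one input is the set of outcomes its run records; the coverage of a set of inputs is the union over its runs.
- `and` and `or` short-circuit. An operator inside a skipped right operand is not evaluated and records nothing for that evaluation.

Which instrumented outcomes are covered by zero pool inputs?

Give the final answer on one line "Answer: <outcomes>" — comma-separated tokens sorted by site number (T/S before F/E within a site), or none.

#1 (g=2, s=1) -> B1->F, B2->F, B4->E, B3->F, B6->F, B7->T, B7->T, B7->F, B9->E, B8->F; covered: B1=F, B2=F, B3=F, B4=E, B6=F, B7=T, B7=F, B8=F, B9=E
#2 (g=2, s=9) -> B1->F, B2->F, B4->E, B3->F, B6->T, B7->F, B9->E, B8->T; covered: B1=F, B2=F, B3=F, B4=E, B6=T, B7=F, B8=T, B9=E
#3 (g=6, s=5) -> B1->T, B1->T, B1->F, B2->T, B6->T, B7->F, B9->S, B8->F; covered: B1=T, B1=F, B2=T, B6=T, B7=F, B8=F, B9=S
#4 (g=7, s=10) -> B1->T, B1->T, B1->F, B2->T, B6->T, B7->F, B9->S, B8->F; covered: B1=T, B1=F, B2=T, B6=T, B7=F, B8=F, B9=S
#5 (g=8, s=2) -> B1->T, B1->T, B1->T, B1->F, B2->T, B6->T, B7->F, B9->S, B8->F; covered: B1=T, B1=F, B2=T, B6=T, B7=F, B8=F, B9=S
#6 (g=8, s=6) -> B1->T, B1->T, B1->T, B1->F, B2->T, B6->T, B7->F, B9->S, B8->F; covered: B1=T, B1=F, B2=T, B6=T, B7=F, B8=F, B9=S
#7 (g=2, s=4) -> B1->F, B2->F, B4->S, B3->T, B5->T, B6->T, B7->F, B9->E, B8->T; covered: B1=F, B2=F, B3=T, B4=S, B5=T, B6=T, B7=F, B8=T, B9=E
#8 (g=7, s=0) -> B1->T, B1->T, B1->F, B2->T, B6->F, B7->F, B9->S, B8->F; covered: B1=T, B1=F, B2=T, B6=F, B7=F, B8=F, B9=S
#9 (g=9, s=1) -> B1->T, B1->T, B1->T, B1->F, B2->T, B6->F, B7->F, B9->S, B8->F; covered: B1=T, B1=F, B2=T, B6=F, B7=F, B8=F, B9=S
union over the pool: B1=T, B1=F, B2=T, B2=F, B3=T, B3=F, B4=S, B4=E, B5=T, B6=T, B6=F, B7=T, B7=F, B8=T, B8=F, B9=S, B9=E
uncovered (1 of 18): B5=F

Answer: B5=F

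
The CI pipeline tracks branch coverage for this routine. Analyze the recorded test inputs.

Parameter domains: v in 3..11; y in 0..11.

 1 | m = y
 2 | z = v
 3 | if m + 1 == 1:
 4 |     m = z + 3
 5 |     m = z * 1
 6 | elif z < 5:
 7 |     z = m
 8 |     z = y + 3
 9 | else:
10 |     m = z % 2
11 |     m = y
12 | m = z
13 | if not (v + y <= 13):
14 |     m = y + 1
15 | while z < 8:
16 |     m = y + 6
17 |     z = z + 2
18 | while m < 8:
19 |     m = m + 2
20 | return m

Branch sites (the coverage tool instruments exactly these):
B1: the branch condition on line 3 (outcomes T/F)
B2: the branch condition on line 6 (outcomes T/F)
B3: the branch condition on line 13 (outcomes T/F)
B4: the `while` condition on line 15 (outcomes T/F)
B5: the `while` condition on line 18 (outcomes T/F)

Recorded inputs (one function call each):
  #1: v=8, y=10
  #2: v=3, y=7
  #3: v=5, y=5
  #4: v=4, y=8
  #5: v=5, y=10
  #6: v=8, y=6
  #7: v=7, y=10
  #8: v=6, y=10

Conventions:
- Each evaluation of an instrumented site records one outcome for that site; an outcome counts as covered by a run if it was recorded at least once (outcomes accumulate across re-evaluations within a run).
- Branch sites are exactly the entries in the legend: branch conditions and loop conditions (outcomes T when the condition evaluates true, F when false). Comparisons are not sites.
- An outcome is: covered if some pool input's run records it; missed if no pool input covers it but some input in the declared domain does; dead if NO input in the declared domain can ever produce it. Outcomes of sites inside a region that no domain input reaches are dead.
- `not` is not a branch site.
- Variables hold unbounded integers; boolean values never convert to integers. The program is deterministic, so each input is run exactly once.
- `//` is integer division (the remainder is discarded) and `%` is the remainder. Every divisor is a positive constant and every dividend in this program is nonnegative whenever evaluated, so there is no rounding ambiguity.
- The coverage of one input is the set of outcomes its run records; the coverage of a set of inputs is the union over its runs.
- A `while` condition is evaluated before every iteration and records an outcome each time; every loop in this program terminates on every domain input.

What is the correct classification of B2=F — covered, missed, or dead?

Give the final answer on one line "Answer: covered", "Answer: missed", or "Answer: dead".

B2=F is recorded by pool input(s) 1, 3, 5, 6, 7, 8 -> covered

Answer: covered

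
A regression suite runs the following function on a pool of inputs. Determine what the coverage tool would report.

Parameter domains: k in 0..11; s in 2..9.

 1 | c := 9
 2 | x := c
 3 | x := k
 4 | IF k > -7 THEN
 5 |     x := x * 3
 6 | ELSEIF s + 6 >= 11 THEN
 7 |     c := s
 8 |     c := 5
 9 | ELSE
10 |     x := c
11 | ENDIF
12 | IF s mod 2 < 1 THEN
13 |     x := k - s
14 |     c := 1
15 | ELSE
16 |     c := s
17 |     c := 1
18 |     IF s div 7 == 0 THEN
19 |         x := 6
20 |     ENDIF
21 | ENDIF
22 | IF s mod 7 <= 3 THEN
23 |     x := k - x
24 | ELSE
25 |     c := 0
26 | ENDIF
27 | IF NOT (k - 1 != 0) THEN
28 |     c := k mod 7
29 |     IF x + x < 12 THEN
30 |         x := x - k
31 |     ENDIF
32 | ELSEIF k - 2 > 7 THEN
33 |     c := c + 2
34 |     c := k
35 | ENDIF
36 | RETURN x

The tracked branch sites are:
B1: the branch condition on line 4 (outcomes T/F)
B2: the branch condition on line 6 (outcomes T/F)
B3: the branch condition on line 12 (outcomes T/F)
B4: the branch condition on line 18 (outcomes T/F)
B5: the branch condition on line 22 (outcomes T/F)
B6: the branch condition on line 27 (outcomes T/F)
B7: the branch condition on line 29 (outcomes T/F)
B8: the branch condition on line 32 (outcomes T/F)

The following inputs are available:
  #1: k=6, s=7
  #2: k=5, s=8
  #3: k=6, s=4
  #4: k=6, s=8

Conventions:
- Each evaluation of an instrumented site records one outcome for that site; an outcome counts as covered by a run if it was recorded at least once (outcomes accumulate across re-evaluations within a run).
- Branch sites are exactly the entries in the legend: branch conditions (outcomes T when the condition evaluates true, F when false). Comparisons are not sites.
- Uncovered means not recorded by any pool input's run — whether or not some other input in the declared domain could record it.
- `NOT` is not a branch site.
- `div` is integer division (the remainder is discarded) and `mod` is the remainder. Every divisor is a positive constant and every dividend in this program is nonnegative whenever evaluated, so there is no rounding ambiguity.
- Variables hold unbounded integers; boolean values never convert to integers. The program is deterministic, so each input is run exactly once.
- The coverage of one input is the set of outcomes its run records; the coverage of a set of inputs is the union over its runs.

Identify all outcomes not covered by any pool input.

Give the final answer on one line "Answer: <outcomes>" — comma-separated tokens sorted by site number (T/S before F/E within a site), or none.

run #1 (k=6, s=7) runs B1->T, B3->F, B4->F, B5->T, B6->F, B8->F; records B1=T, B3=F, B4=F, B5=T, B6=F, B8=F
run #2 (k=5, s=8) runs B1->T, B3->T, B5->T, B6->F, B8->F; records B1=T, B3=T, B5=T, B6=F, B8=F
run #3 (k=6, s=4) runs B1->T, B3->T, B5->F, B6->F, B8->F; records B1=T, B3=T, B5=F, B6=F, B8=F
run #4 (k=6, s=8) runs B1->T, B3->T, B5->T, B6->F, B8->F; records B1=T, B3=T, B5=T, B6=F, B8=F
union over the pool: B1=T, B3=T, B3=F, B4=F, B5=T, B5=F, B6=F, B8=F
uncovered (8 of 16): B1=F, B2=T, B2=F, B4=T, B6=T, B7=T, B7=F, B8=T

Answer: B1=F, B2=T, B2=F, B4=T, B6=T, B7=T, B7=F, B8=T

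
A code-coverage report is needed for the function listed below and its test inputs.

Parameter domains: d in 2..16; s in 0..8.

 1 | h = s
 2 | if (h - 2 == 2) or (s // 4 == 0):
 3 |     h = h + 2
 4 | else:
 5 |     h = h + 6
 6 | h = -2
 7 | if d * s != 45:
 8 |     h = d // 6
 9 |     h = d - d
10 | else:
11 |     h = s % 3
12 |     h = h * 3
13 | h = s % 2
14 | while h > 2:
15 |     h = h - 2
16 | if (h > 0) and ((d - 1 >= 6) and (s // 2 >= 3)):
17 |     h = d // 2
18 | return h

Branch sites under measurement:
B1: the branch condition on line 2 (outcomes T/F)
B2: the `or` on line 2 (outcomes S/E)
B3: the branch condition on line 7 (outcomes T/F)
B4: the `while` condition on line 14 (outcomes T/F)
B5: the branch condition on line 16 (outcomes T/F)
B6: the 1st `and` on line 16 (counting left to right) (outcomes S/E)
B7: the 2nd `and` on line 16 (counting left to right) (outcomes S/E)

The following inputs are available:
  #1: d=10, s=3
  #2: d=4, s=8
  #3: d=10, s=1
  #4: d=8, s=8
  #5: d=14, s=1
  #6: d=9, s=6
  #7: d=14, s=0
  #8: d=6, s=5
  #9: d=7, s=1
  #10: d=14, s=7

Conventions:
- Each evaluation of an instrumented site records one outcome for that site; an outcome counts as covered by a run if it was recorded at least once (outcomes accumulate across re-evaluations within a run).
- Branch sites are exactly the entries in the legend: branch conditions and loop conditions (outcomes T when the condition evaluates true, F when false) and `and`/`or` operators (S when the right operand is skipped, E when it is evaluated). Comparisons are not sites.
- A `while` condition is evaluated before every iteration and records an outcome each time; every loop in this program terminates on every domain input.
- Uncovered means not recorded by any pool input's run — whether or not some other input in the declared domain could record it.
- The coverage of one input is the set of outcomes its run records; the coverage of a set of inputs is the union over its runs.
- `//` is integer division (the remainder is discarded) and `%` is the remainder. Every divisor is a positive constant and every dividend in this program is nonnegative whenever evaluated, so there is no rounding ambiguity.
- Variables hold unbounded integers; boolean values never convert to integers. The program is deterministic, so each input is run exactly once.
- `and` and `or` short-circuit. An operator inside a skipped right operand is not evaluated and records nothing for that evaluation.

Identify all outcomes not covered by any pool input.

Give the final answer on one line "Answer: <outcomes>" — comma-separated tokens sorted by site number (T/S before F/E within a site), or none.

run #1 (d=10, s=3) runs B2->E, B1->T, B3->T, B4->F, B6->E, B7->E, B5->F; records B1=T, B2=E, B3=T, B4=F, B5=F, B6=E, B7=E
run #2 (d=4, s=8) runs B2->E, B1->F, B3->T, B4->F, B6->S, B5->F; records B1=F, B2=E, B3=T, B4=F, B5=F, B6=S
run #3 (d=10, s=1) runs B2->E, B1->T, B3->T, B4->F, B6->E, B7->E, B5->F; records B1=T, B2=E, B3=T, B4=F, B5=F, B6=E, B7=E
run #4 (d=8, s=8) runs B2->E, B1->F, B3->T, B4->F, B6->S, B5->F; records B1=F, B2=E, B3=T, B4=F, B5=F, B6=S
run #5 (d=14, s=1) runs B2->E, B1->T, B3->T, B4->F, B6->E, B7->E, B5->F; records B1=T, B2=E, B3=T, B4=F, B5=F, B6=E, B7=E
run #6 (d=9, s=6) runs B2->E, B1->F, B3->T, B4->F, B6->S, B5->F; records B1=F, B2=E, B3=T, B4=F, B5=F, B6=S
run #7 (d=14, s=0) runs B2->E, B1->T, B3->T, B4->F, B6->S, B5->F; records B1=T, B2=E, B3=T, B4=F, B5=F, B6=S
run #8 (d=6, s=5) runs B2->E, B1->F, B3->T, B4->F, B6->E, B7->S, B5->F; records B1=F, B2=E, B3=T, B4=F, B5=F, B6=E, B7=S
run #9 (d=7, s=1) runs B2->E, B1->T, B3->T, B4->F, B6->E, B7->E, B5->F; records B1=T, B2=E, B3=T, B4=F, B5=F, B6=E, B7=E
run #10 (d=14, s=7) runs B2->E, B1->F, B3->T, B4->F, B6->E, B7->E, B5->T; records B1=F, B2=E, B3=T, B4=F, B5=T, B6=E, B7=E
union over the pool: B1=T, B1=F, B2=E, B3=T, B4=F, B5=T, B5=F, B6=S, B6=E, B7=S, B7=E
uncovered (3 of 14): B2=S, B3=F, B4=T

Answer: B2=S, B3=F, B4=T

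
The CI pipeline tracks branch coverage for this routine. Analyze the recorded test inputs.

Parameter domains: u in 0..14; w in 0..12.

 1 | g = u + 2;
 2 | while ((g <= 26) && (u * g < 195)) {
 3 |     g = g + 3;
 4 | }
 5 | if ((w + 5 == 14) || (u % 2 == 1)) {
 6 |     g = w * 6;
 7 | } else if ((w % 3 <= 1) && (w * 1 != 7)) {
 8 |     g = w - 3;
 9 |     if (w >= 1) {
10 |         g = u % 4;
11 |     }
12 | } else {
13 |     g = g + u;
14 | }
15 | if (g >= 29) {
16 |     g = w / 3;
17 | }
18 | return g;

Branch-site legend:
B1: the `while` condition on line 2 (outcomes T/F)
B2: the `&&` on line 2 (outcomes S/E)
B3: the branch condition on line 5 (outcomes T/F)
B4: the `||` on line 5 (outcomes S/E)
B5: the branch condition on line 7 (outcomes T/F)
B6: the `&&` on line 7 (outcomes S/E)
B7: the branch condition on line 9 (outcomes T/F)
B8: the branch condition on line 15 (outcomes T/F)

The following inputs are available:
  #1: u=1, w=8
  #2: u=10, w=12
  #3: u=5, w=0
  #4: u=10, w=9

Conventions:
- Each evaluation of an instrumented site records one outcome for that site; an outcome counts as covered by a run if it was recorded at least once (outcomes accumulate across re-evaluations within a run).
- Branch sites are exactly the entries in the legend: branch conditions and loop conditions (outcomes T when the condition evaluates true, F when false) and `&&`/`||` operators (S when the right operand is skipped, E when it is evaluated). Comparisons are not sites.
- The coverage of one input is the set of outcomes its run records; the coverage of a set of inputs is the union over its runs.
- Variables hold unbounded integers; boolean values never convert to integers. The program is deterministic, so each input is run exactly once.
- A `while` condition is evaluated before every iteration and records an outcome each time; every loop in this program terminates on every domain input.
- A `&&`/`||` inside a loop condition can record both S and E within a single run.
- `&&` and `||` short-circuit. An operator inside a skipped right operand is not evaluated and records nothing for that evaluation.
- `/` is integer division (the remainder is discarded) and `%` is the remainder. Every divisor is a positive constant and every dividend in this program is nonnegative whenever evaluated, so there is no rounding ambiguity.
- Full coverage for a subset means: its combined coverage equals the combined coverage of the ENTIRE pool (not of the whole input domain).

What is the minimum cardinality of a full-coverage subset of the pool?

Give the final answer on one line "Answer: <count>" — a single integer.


run #1 (u=1, w=8) runs B2->E, B1->T, B2->E, B1->T, B2->E, B1->T, B2->E, B1->T, B2->E, B1->T, B2->E, B1->T, B2->E, B1->T, ...; records B1=T, B1=F, B2=S, B2=E, B3=T, B4=E, B8=T
run #2 (u=10, w=12) runs B2->E, B1->T, B2->E, B1->T, B2->E, B1->T, B2->E, B1->F, B4->E, B3->F, B6->E, B5->T, B7->T, B8->F; records B1=T, B1=F, B2=E, B3=F, B4=E, B5=T, B6=E, B7=T, B8=F
run #3 (u=5, w=0) runs B2->E, B1->T, B2->E, B1->T, B2->E, B1->T, B2->E, B1->T, B2->E, B1->T, B2->E, B1->T, B2->E, B1->T, ...; records B1=T, B1=F, B2=S, B2=E, B3=T, B4=E, B8=F
run #4 (u=10, w=9) runs B2->E, B1->T, B2->E, B1->T, B2->E, B1->T, B2->E, B1->F, B4->S, B3->T, B8->T; records B1=T, B1=F, B2=E, B3=T, B4=S, B8=T
pool-wide coverage (13 outcomes): B1=T, B1=F, B2=S, B2=E, B3=T, B3=F, B4=S, B4=E, B5=T, B6=E, B7=T, B8=T, B8=F
size 1 is not enough: best union over all size-1 subsets is 9/13
size 2 is not enough: best union over all size-2 subsets is 12/13
at size 3, {1, 2, 4} reaches all 13 outcomes; every lexicographically earlier size-3 subset fails
Answer: 3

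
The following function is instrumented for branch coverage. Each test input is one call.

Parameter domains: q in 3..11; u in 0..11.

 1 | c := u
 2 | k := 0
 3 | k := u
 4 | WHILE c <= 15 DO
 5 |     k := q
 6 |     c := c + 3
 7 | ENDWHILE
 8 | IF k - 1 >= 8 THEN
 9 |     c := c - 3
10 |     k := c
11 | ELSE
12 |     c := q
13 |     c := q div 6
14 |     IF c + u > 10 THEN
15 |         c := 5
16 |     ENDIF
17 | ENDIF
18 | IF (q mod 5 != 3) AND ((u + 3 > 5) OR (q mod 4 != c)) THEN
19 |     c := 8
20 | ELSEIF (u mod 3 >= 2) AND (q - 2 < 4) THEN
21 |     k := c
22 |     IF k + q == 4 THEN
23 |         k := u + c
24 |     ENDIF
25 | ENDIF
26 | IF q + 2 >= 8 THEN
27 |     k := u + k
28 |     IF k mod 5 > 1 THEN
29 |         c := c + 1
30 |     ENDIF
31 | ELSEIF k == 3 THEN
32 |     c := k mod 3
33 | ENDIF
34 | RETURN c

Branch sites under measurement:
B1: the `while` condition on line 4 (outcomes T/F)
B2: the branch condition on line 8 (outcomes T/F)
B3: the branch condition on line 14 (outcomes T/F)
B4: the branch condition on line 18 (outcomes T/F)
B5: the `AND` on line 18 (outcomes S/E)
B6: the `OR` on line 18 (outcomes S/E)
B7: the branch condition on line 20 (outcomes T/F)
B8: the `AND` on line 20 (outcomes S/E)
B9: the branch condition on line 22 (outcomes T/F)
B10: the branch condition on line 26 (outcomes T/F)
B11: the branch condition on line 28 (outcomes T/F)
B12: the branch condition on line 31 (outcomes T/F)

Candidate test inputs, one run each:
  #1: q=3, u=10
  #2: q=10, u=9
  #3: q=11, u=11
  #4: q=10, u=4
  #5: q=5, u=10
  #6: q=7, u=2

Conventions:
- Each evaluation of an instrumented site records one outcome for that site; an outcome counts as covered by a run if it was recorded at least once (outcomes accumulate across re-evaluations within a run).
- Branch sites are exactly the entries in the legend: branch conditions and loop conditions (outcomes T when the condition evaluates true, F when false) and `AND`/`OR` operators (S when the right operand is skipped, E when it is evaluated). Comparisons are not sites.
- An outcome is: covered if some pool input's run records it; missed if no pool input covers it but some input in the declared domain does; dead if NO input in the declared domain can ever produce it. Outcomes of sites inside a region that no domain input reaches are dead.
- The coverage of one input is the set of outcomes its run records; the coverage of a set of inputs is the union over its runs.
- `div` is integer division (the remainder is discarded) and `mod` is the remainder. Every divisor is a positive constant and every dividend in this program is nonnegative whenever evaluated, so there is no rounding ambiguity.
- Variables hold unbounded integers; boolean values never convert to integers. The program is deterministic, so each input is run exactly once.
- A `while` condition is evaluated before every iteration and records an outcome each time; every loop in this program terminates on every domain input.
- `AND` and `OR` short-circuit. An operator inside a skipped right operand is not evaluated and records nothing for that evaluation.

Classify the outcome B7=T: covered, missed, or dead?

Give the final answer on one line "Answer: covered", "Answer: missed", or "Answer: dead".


no pool input records B7=T
but domain input (q=3, u=2) does record it -> reachable, so missed
Answer: missed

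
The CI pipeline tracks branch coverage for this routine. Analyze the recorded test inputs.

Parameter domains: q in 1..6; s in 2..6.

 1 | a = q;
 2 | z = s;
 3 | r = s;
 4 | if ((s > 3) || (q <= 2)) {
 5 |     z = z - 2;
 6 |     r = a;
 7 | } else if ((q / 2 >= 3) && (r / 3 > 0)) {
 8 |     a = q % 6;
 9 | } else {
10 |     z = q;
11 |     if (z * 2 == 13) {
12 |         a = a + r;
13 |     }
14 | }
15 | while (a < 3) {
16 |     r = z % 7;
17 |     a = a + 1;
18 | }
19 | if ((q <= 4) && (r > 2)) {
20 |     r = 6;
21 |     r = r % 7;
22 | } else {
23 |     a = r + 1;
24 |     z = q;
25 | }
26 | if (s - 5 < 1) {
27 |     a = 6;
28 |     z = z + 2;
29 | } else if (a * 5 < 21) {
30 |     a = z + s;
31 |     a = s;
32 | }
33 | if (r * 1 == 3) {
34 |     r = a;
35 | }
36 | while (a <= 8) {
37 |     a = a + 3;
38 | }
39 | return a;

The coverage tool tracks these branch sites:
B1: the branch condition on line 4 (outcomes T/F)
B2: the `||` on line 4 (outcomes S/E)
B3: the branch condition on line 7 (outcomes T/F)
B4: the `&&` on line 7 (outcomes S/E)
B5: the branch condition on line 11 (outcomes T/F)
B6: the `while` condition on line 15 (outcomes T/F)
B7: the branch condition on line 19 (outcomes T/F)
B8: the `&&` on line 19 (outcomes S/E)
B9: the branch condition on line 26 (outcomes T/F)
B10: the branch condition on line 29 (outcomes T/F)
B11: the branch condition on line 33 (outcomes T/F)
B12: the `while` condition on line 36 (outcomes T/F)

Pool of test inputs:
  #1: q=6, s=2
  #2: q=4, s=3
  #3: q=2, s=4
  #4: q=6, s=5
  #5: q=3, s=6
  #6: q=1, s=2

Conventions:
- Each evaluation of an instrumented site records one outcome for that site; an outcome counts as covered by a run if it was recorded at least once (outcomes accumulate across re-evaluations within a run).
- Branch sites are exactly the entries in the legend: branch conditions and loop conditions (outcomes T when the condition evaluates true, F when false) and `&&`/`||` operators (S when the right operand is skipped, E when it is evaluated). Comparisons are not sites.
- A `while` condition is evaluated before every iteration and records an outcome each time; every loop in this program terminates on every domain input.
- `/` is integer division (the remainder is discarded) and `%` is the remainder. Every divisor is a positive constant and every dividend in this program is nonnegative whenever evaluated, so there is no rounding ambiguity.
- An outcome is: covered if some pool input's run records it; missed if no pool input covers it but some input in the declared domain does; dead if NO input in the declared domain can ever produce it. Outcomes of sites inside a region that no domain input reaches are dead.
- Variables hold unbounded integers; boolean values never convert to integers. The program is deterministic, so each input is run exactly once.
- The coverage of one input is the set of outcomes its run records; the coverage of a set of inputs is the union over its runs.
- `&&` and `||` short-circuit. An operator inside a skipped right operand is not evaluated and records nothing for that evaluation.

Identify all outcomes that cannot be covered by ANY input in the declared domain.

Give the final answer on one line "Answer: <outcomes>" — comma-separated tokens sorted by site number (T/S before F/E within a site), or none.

running all 30 domain inputs and tallying outcomes:
  B5=T: zero occurrences over every domain input -> dead
  reachable outcomes have witnesses, e.g. B1=T (e.g. q=1, s=2), B1=F (e.g. q=3, s=2), B2=S (e.g. q=1, s=4), B2=E (e.g. q=1, s=2)

Answer: B5=T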